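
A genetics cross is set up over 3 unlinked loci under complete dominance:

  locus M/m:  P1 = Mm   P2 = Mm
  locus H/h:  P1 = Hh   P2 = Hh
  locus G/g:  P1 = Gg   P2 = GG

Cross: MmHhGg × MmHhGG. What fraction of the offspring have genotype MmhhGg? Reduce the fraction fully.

P(MmhhGg) = 1/16

MmHhGg gametes: MHG×1, MHg×1, MhG×1, Mhg×1, mHG×1, mHg×1, mhG×1, mhg×1
MmHhGG gametes: MHG×2, MhG×2, mHG×2, mhG×2
MmHhGg×MmHhGG grid (8·8=64): MMHHGG=2 MMHHGg=2 MMHhGG=4 MMHhGg=4 MMhhGG=2 MMhhGg=2 MmHHGG=4 MmHHGg=4 MmHhGG=8 MmHhGg=8 MmhhGG=4 MmhhGg=4 mmHHGG=2 mmHHGg=2 mmHhGG=4 mmHhGg=4 mmhhGG=2 mmhhGg=2
MmhhGg hits 4/64; gcd=4; 4÷4/64÷4 = 1/16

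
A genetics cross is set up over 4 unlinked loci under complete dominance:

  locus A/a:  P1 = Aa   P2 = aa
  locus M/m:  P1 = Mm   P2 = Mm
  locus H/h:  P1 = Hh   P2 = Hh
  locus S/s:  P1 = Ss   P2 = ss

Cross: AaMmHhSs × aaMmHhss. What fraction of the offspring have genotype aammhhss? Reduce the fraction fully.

AaMmHhSs gametes: AMHS×1, AMHs×1, AMhS×1, AMhs×1, AmHS×1, AmHs×1, AmhS×1, Amhs×1, aMHS×1, aMHs×1, aMhS×1, aMhs×1, amHS×1, amHs×1, amhS×1, amhs×1
aaMmHhss gametes: aMHs×4, aMhs×4, amHs×4, amhs×4
AaMmHhSs×aaMmHhss grid (16·16=256): AaMMHHSs=4 AaMMHHss=4 AaMMHhSs=8 AaMMHhss=8 AaMMhhSs=4 AaMMhhss=4 AaMmHHSs=8 AaMmHHss=8 AaMmHhSs=16 AaMmHhss=16 AaMmhhSs=8 AaMmhhss=8 AammHHSs=4 AammHHss=4 AammHhSs=8 AammHhss=8 AammhhSs=4 Aammhhss=4 aaMMHHSs=4 aaMMHHss=4 aaMMHhSs=8 aaMMHhss=8 aaMMhhSs=4 aaMMhhss=4 aaMmHHSs=8 aaMmHHss=8 aaMmHhSs=16 aaMmHhss=16 aaMmhhSs=8 aaMmhhss=8 aammHHSs=4 aammHHss=4 aammHhSs=8 aammHhss=8 aammhhSs=4 aammhhss=4
aammhhss hits 4/256; gcd=4; 4÷4/256÷4 = 1/64

P(aammhhss) = 1/64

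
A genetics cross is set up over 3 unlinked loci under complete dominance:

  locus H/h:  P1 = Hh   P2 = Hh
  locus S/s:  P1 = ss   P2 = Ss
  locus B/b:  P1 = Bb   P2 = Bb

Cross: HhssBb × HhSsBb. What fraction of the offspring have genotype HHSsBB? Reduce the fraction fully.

P(HHSsBB) = 1/32

HhssBb gametes: HsB×2, Hsb×2, hsB×2, hsb×2
HhSsBb gametes: HSB×1, HSb×1, HsB×1, Hsb×1, hSB×1, hSb×1, hsB×1, hsb×1
HhssBb×HhSsBb grid (8·8=64): HHSsBB=2 HHSsBb=4 HHSsbb=2 HHssBB=2 HHssBb=4 HHssbb=2 HhSsBB=4 HhSsBb=8 HhSsbb=4 HhssBB=4 HhssBb=8 Hhssbb=4 hhSsBB=2 hhSsBb=4 hhSsbb=2 hhssBB=2 hhssBb=4 hhssbb=2
HHSsBB hits 2/64; gcd=2; 2÷2/64÷2 = 1/32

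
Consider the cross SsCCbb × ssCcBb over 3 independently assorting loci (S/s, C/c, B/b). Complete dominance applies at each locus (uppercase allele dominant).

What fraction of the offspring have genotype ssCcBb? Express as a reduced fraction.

SsCCbb gametes: SCb×4, sCb×4
ssCcBb gametes: sCB×2, sCb×2, scB×2, scb×2
SsCCbb×ssCcBb grid (8·8=64): SsCCBb=8 SsCCbb=8 SsCcBb=8 SsCcbb=8 ssCCBb=8 ssCCbb=8 ssCcBb=8 ssCcbb=8
ssCcBb hits 8/64; gcd=8; 8÷8/64÷8 = 1/8

P(ssCcBb) = 1/8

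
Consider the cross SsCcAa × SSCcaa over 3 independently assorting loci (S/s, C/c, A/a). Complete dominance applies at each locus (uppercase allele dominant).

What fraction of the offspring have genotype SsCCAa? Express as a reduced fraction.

P(SsCCAa) = 1/16

SsCcAa gametes: SCA×1, SCa×1, ScA×1, Sca×1, sCA×1, sCa×1, scA×1, sca×1
SSCcaa gametes: SCa×4, Sca×4
SsCcAa×SSCcaa grid (8·8=64): SSCCAa=4 SSCCaa=4 SSCcAa=8 SSCcaa=8 SSccAa=4 SSccaa=4 SsCCAa=4 SsCCaa=4 SsCcAa=8 SsCcaa=8 SsccAa=4 Ssccaa=4
SsCCAa hits 4/64; gcd=4; 4÷4/64÷4 = 1/16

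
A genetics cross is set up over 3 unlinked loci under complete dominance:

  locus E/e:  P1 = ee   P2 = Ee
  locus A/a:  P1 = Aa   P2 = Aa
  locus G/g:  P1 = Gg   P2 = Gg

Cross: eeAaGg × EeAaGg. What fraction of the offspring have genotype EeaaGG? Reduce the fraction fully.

P(EeaaGG) = 1/32

eeAaGg gametes: eAG×2, eAg×2, eaG×2, eag×2
EeAaGg gametes: EAG×1, EAg×1, EaG×1, Eag×1, eAG×1, eAg×1, eaG×1, eag×1
eeAaGg×EeAaGg grid (8·8=64): EeAAGG=2 EeAAGg=4 EeAAgg=2 EeAaGG=4 EeAaGg=8 EeAagg=4 EeaaGG=2 EeaaGg=4 Eeaagg=2 eeAAGG=2 eeAAGg=4 eeAAgg=2 eeAaGG=4 eeAaGg=8 eeAagg=4 eeaaGG=2 eeaaGg=4 eeaagg=2
EeaaGG hits 2/64; gcd=2; 2÷2/64÷2 = 1/32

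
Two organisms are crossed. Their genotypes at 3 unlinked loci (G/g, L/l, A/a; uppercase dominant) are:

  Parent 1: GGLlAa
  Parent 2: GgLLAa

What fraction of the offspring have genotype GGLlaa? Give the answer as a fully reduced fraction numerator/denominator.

GGLlAa gametes: GLA×2, GLa×2, GlA×2, Gla×2
GgLLAa gametes: GLA×2, GLa×2, gLA×2, gLa×2
GGLlAa×GgLLAa grid (8·8=64): GGLLAA=4 GGLLAa=8 GGLLaa=4 GGLlAA=4 GGLlAa=8 GGLlaa=4 GgLLAA=4 GgLLAa=8 GgLLaa=4 GgLlAA=4 GgLlAa=8 GgLlaa=4
GGLlaa hits 4/64; gcd=4; 4÷4/64÷4 = 1/16

P(GGLlaa) = 1/16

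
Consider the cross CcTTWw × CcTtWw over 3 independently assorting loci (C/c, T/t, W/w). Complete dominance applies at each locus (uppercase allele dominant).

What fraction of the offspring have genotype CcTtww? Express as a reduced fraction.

CcTTWw gametes: CTW×2, CTw×2, cTW×2, cTw×2
CcTtWw gametes: CTW×1, CTw×1, CtW×1, Ctw×1, cTW×1, cTw×1, ctW×1, ctw×1
CcTTWw×CcTtWw grid (8·8=64): CCTTWW=2 CCTTWw=4 CCTTww=2 CCTtWW=2 CCTtWw=4 CCTtww=2 CcTTWW=4 CcTTWw=8 CcTTww=4 CcTtWW=4 CcTtWw=8 CcTtww=4 ccTTWW=2 ccTTWw=4 ccTTww=2 ccTtWW=2 ccTtWw=4 ccTtww=2
CcTtww hits 4/64; gcd=4; 4÷4/64÷4 = 1/16

P(CcTtww) = 1/16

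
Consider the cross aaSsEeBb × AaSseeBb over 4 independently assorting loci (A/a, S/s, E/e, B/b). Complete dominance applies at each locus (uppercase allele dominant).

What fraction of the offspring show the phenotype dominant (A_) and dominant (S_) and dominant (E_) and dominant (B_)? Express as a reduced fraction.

aaSsEeBb gametes: aSEB×2, aSEb×2, aSeB×2, aSeb×2, asEB×2, asEb×2, aseB×2, aseb×2
AaSseeBb gametes: ASeB×2, ASeb×2, AseB×2, Aseb×2, aSeB×2, aSeb×2, aseB×2, aseb×2
aaSsEeBb×AaSseeBb grid (16·16=256): AaSSEeBB=4 AaSSEeBb=8 AaSSEebb=4 AaSSeeBB=4 AaSSeeBb=8 AaSSeebb=4 AaSsEeBB=8 AaSsEeBb=16 AaSsEebb=8 AaSseeBB=8 AaSseeBb=16 AaSseebb=8 AassEeBB=4 AassEeBb=8 AassEebb=4 AasseeBB=4 AasseeBb=8 Aasseebb=4 aaSSEeBB=4 aaSSEeBb=8 aaSSEebb=4 aaSSeeBB=4 aaSSeeBb=8 aaSSeebb=4 aaSsEeBB=8 aaSsEeBb=16 aaSsEebb=8 aaSseeBB=8 aaSseeBb=16 aaSseebb=8 aassEeBB=4 aassEeBb=8 aassEebb=4 aasseeBB=4 aasseeBb=8 aasseebb=4
A_ S_ E_ B_ hits 36/256; gcd=4; 36÷4/256÷4 = 9/64

P(A_ S_ E_ B_) = 9/64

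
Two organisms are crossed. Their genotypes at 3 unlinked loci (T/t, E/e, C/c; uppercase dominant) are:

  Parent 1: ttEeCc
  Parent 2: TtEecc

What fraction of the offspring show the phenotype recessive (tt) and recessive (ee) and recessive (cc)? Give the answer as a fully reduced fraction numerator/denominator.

P(tt ee cc) = 1/16

ttEeCc gametes: tEC×2, tEc×2, teC×2, tec×2
TtEecc gametes: TEc×2, Tec×2, tEc×2, tec×2
ttEeCc×TtEecc grid (8·8=64): TtEECc=4 TtEEcc=4 TtEeCc=8 TtEecc=8 TteeCc=4 Tteecc=4 ttEECc=4 ttEEcc=4 ttEeCc=8 ttEecc=8 tteeCc=4 tteecc=4
tt ee cc hits 4/64; gcd=4; 4÷4/64÷4 = 1/16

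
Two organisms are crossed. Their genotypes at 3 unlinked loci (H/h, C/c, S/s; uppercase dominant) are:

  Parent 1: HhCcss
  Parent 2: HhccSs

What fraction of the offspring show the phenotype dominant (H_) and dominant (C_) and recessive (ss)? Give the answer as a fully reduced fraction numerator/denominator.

HhCcss gametes: HCs×2, Hcs×2, hCs×2, hcs×2
HhccSs gametes: HcS×2, Hcs×2, hcS×2, hcs×2
HhCcss×HhccSs grid (8·8=64): HHCcSs=4 HHCcss=4 HHccSs=4 HHccss=4 HhCcSs=8 HhCcss=8 HhccSs=8 Hhccss=8 hhCcSs=4 hhCcss=4 hhccSs=4 hhccss=4
H_ C_ ss hits 12/64; gcd=4; 12÷4/64÷4 = 3/16

P(H_ C_ ss) = 3/16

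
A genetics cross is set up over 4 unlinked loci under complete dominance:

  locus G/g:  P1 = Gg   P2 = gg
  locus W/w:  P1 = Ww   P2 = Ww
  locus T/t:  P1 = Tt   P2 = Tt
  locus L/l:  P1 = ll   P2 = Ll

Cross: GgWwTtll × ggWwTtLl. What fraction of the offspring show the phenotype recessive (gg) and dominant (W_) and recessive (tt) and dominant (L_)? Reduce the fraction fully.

P(gg W_ tt L_) = 3/64

GgWwTtll gametes: GWTl×2, GWtl×2, GwTl×2, Gwtl×2, gWTl×2, gWtl×2, gwTl×2, gwtl×2
ggWwTtLl gametes: gWTL×2, gWTl×2, gWtL×2, gWtl×2, gwTL×2, gwTl×2, gwtL×2, gwtl×2
GgWwTtll×ggWwTtLl grid (16·16=256): GgWWTTLl=4 GgWWTTll=4 GgWWTtLl=8 GgWWTtll=8 GgWWttLl=4 GgWWttll=4 GgWwTTLl=8 GgWwTTll=8 GgWwTtLl=16 GgWwTtll=16 GgWwttLl=8 GgWwttll=8 GgwwTTLl=4 GgwwTTll=4 GgwwTtLl=8 GgwwTtll=8 GgwwttLl=4 Ggwwttll=4 ggWWTTLl=4 ggWWTTll=4 ggWWTtLl=8 ggWWTtll=8 ggWWttLl=4 ggWWttll=4 ggWwTTLl=8 ggWwTTll=8 ggWwTtLl=16 ggWwTtll=16 ggWwttLl=8 ggWwttll=8 ggwwTTLl=4 ggwwTTll=4 ggwwTtLl=8 ggwwTtll=8 ggwwttLl=4 ggwwttll=4
gg W_ tt L_ hits 12/256; gcd=4; 12÷4/256÷4 = 3/64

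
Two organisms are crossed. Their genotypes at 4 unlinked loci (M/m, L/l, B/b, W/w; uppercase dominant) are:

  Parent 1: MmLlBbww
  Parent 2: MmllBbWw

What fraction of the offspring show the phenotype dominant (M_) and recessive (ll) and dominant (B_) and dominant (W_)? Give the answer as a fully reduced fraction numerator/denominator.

P(M_ ll B_ W_) = 9/64

MmLlBbww gametes: MLBw×2, MLbw×2, MlBw×2, Mlbw×2, mLBw×2, mLbw×2, mlBw×2, mlbw×2
MmllBbWw gametes: MlBW×2, MlBw×2, MlbW×2, Mlbw×2, mlBW×2, mlBw×2, mlbW×2, mlbw×2
MmLlBbww×MmllBbWw grid (16·16=256): MMLlBBWw=4 MMLlBBww=4 MMLlBbWw=8 MMLlBbww=8 MMLlbbWw=4 MMLlbbww=4 MMllBBWw=4 MMllBBww=4 MMllBbWw=8 MMllBbww=8 MMllbbWw=4 MMllbbww=4 MmLlBBWw=8 MmLlBBww=8 MmLlBbWw=16 MmLlBbww=16 MmLlbbWw=8 MmLlbbww=8 MmllBBWw=8 MmllBBww=8 MmllBbWw=16 MmllBbww=16 MmllbbWw=8 Mmllbbww=8 mmLlBBWw=4 mmLlBBww=4 mmLlBbWw=8 mmLlBbww=8 mmLlbbWw=4 mmLlbbww=4 mmllBBWw=4 mmllBBww=4 mmllBbWw=8 mmllBbww=8 mmllbbWw=4 mmllbbww=4
M_ ll B_ W_ hits 36/256; gcd=4; 36÷4/256÷4 = 9/64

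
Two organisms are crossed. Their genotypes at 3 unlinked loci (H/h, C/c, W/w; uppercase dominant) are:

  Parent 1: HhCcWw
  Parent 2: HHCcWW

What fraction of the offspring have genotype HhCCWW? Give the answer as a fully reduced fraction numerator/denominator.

P(HhCCWW) = 1/16

HhCcWw gametes: HCW×1, HCw×1, HcW×1, Hcw×1, hCW×1, hCw×1, hcW×1, hcw×1
HHCcWW gametes: HCW×4, HcW×4
HhCcWw×HHCcWW grid (8·8=64): HHCCWW=4 HHCCWw=4 HHCcWW=8 HHCcWw=8 HHccWW=4 HHccWw=4 HhCCWW=4 HhCCWw=4 HhCcWW=8 HhCcWw=8 HhccWW=4 HhccWw=4
HhCCWW hits 4/64; gcd=4; 4÷4/64÷4 = 1/16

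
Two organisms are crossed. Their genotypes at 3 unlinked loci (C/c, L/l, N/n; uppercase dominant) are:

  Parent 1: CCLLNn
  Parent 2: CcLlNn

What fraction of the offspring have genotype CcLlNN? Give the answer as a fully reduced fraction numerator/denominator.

P(CcLlNN) = 1/16

CCLLNn gametes: CLN×4, CLn×4
CcLlNn gametes: CLN×1, CLn×1, ClN×1, Cln×1, cLN×1, cLn×1, clN×1, cln×1
CCLLNn×CcLlNn grid (8·8=64): CCLLNN=4 CCLLNn=8 CCLLnn=4 CCLlNN=4 CCLlNn=8 CCLlnn=4 CcLLNN=4 CcLLNn=8 CcLLnn=4 CcLlNN=4 CcLlNn=8 CcLlnn=4
CcLlNN hits 4/64; gcd=4; 4÷4/64÷4 = 1/16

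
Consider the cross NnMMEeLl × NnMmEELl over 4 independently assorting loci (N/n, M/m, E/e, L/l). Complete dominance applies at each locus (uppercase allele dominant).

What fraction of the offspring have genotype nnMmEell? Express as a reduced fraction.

P(nnMmEell) = 1/64

NnMMEeLl gametes: NMEL×2, NMEl×2, NMeL×2, NMel×2, nMEL×2, nMEl×2, nMeL×2, nMel×2
NnMmEELl gametes: NMEL×2, NMEl×2, NmEL×2, NmEl×2, nMEL×2, nMEl×2, nmEL×2, nmEl×2
NnMMEeLl×NnMmEELl grid (16·16=256): NNMMEELL=4 NNMMEELl=8 NNMMEEll=4 NNMMEeLL=4 NNMMEeLl=8 NNMMEell=4 NNMmEELL=4 NNMmEELl=8 NNMmEEll=4 NNMmEeLL=4 NNMmEeLl=8 NNMmEell=4 NnMMEELL=8 NnMMEELl=16 NnMMEEll=8 NnMMEeLL=8 NnMMEeLl=16 NnMMEell=8 NnMmEELL=8 NnMmEELl=16 NnMmEEll=8 NnMmEeLL=8 NnMmEeLl=16 NnMmEell=8 nnMMEELL=4 nnMMEELl=8 nnMMEEll=4 nnMMEeLL=4 nnMMEeLl=8 nnMMEell=4 nnMmEELL=4 nnMmEELl=8 nnMmEEll=4 nnMmEeLL=4 nnMmEeLl=8 nnMmEell=4
nnMmEell hits 4/256; gcd=4; 4÷4/256÷4 = 1/64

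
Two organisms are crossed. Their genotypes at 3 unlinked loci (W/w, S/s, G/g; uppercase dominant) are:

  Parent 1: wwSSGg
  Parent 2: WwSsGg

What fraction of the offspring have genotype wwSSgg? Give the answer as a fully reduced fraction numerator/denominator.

P(wwSSgg) = 1/16

wwSSGg gametes: wSG×4, wSg×4
WwSsGg gametes: WSG×1, WSg×1, WsG×1, Wsg×1, wSG×1, wSg×1, wsG×1, wsg×1
wwSSGg×WwSsGg grid (8·8=64): WwSSGG=4 WwSSGg=8 WwSSgg=4 WwSsGG=4 WwSsGg=8 WwSsgg=4 wwSSGG=4 wwSSGg=8 wwSSgg=4 wwSsGG=4 wwSsGg=8 wwSsgg=4
wwSSgg hits 4/64; gcd=4; 4÷4/64÷4 = 1/16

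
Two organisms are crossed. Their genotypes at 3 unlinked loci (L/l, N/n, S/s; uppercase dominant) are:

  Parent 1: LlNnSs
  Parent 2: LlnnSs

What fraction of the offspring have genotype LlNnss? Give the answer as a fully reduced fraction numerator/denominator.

LlNnSs gametes: LNS×1, LNs×1, LnS×1, Lns×1, lNS×1, lNs×1, lnS×1, lns×1
LlnnSs gametes: LnS×2, Lns×2, lnS×2, lns×2
LlNnSs×LlnnSs grid (8·8=64): LLNnSS=2 LLNnSs=4 LLNnss=2 LLnnSS=2 LLnnSs=4 LLnnss=2 LlNnSS=4 LlNnSs=8 LlNnss=4 LlnnSS=4 LlnnSs=8 Llnnss=4 llNnSS=2 llNnSs=4 llNnss=2 llnnSS=2 llnnSs=4 llnnss=2
LlNnss hits 4/64; gcd=4; 4÷4/64÷4 = 1/16

P(LlNnss) = 1/16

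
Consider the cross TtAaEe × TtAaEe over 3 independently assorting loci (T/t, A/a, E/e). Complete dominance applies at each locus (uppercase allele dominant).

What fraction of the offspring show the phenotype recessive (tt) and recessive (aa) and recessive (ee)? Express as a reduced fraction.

P(tt aa ee) = 1/64

TtAaEe gametes: TAE×1, TAe×1, TaE×1, Tae×1, tAE×1, tAe×1, taE×1, tae×1
TtAaEe gametes: TAE×1, TAe×1, TaE×1, Tae×1, tAE×1, tAe×1, taE×1, tae×1
TtAaEe×TtAaEe grid (8·8=64): TTAAEE=1 TTAAEe=2 TTAAee=1 TTAaEE=2 TTAaEe=4 TTAaee=2 TTaaEE=1 TTaaEe=2 TTaaee=1 TtAAEE=2 TtAAEe=4 TtAAee=2 TtAaEE=4 TtAaEe=8 TtAaee=4 TtaaEE=2 TtaaEe=4 Ttaaee=2 ttAAEE=1 ttAAEe=2 ttAAee=1 ttAaEE=2 ttAaEe=4 ttAaee=2 ttaaEE=1 ttaaEe=2 ttaaee=1
tt aa ee hits 1/64; gcd=1; 1÷1/64÷1 = 1/64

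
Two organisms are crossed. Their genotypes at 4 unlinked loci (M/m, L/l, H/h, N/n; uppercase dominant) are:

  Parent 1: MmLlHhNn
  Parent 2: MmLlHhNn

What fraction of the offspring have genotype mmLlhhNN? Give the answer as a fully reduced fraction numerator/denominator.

P(mmLlhhNN) = 1/128

MmLlHhNn gametes: MLHN×1, MLHn×1, MLhN×1, MLhn×1, MlHN×1, MlHn×1, MlhN×1, Mlhn×1, mLHN×1, mLHn×1, mLhN×1, mLhn×1, mlHN×1, mlHn×1, mlhN×1, mlhn×1
MmLlHhNn gametes: MLHN×1, MLHn×1, MLhN×1, MLhn×1, MlHN×1, MlHn×1, MlhN×1, Mlhn×1, mLHN×1, mLHn×1, mLhN×1, mLhn×1, mlHN×1, mlHn×1, mlhN×1, mlhn×1
MmLlHhNn×MmLlHhNn grid (16·16=256): MMLLHHNN=1 MMLLHHNn=2 MMLLHHnn=1 MMLLHhNN=2 MMLLHhNn=4 MMLLHhnn=2 MMLLhhNN=1 MMLLhhNn=2 MMLLhhnn=1 MMLlHHNN=2 MMLlHHNn=4 MMLlHHnn=2 MMLlHhNN=4 MMLlHhNn=8 MMLlHhnn=4 MMLlhhNN=2 MMLlhhNn=4 MMLlhhnn=2 MMllHHNN=1 MMllHHNn=2 MMllHHnn=1 MMllHhNN=2 MMllHhNn=4 MMllHhnn=2 MMllhhNN=1 MMllhhNn=2 MMllhhnn=1 MmLLHHNN=2 MmLLHHNn=4 MmLLHHnn=2 MmLLHhNN=4 MmLLHhNn=8 MmLLHhnn=4 MmLLhhNN=2 MmLLhhNn=4 MmLLhhnn=2 MmLlHHNN=4 MmLlHHNn=8 MmLlHHnn=4 MmLlHhNN=8 MmLlHhNn=16 MmLlHhnn=8 MmLlhhNN=4 MmLlhhNn=8 MmLlhhnn=4 MmllHHNN=2 MmllHHNn=4 MmllHHnn=2 MmllHhNN=4 MmllHhNn=8 MmllHhnn=4 MmllhhNN=2 MmllhhNn=4 Mmllhhnn=2 mmLLHHNN=1 mmLLHHNn=2 mmLLHHnn=1 mmLLHhNN=2 mmLLHhNn=4 mmLLHhnn=2 mmLLhhNN=1 mmLLhhNn=2 mmLLhhnn=1 mmLlHHNN=2 mmLlHHNn=4 mmLlHHnn=2 mmLlHhNN=4 mmLlHhNn=8 mmLlHhnn=4 mmLlhhNN=2 mmLlhhNn=4 mmLlhhnn=2 mmllHHNN=1 mmllHHNn=2 mmllHHnn=1 mmllHhNN=2 mmllHhNn=4 mmllHhnn=2 mmllhhNN=1 mmllhhNn=2 mmllhhnn=1
mmLlhhNN hits 2/256; gcd=2; 2÷2/256÷2 = 1/128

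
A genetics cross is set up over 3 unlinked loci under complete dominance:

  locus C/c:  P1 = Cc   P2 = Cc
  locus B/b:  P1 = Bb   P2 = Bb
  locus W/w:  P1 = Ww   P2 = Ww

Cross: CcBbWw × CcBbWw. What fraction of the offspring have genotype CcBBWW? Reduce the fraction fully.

CcBbWw gametes: CBW×1, CBw×1, CbW×1, Cbw×1, cBW×1, cBw×1, cbW×1, cbw×1
CcBbWw gametes: CBW×1, CBw×1, CbW×1, Cbw×1, cBW×1, cBw×1, cbW×1, cbw×1
CcBbWw×CcBbWw grid (8·8=64): CCBBWW=1 CCBBWw=2 CCBBww=1 CCBbWW=2 CCBbWw=4 CCBbww=2 CCbbWW=1 CCbbWw=2 CCbbww=1 CcBBWW=2 CcBBWw=4 CcBBww=2 CcBbWW=4 CcBbWw=8 CcBbww=4 CcbbWW=2 CcbbWw=4 Ccbbww=2 ccBBWW=1 ccBBWw=2 ccBBww=1 ccBbWW=2 ccBbWw=4 ccBbww=2 ccbbWW=1 ccbbWw=2 ccbbww=1
CcBBWW hits 2/64; gcd=2; 2÷2/64÷2 = 1/32

P(CcBBWW) = 1/32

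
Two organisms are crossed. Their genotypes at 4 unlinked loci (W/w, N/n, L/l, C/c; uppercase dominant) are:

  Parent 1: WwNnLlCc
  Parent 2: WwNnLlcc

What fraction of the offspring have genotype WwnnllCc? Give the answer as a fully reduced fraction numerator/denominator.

WwNnLlCc gametes: WNLC×1, WNLc×1, WNlC×1, WNlc×1, WnLC×1, WnLc×1, WnlC×1, Wnlc×1, wNLC×1, wNLc×1, wNlC×1, wNlc×1, wnLC×1, wnLc×1, wnlC×1, wnlc×1
WwNnLlcc gametes: WNLc×2, WNlc×2, WnLc×2, Wnlc×2, wNLc×2, wNlc×2, wnLc×2, wnlc×2
WwNnLlCc×WwNnLlcc grid (16·16=256): WWNNLLCc=2 WWNNLLcc=2 WWNNLlCc=4 WWNNLlcc=4 WWNNllCc=2 WWNNllcc=2 WWNnLLCc=4 WWNnLLcc=4 WWNnLlCc=8 WWNnLlcc=8 WWNnllCc=4 WWNnllcc=4 WWnnLLCc=2 WWnnLLcc=2 WWnnLlCc=4 WWnnLlcc=4 WWnnllCc=2 WWnnllcc=2 WwNNLLCc=4 WwNNLLcc=4 WwNNLlCc=8 WwNNLlcc=8 WwNNllCc=4 WwNNllcc=4 WwNnLLCc=8 WwNnLLcc=8 WwNnLlCc=16 WwNnLlcc=16 WwNnllCc=8 WwNnllcc=8 WwnnLLCc=4 WwnnLLcc=4 WwnnLlCc=8 WwnnLlcc=8 WwnnllCc=4 Wwnnllcc=4 wwNNLLCc=2 wwNNLLcc=2 wwNNLlCc=4 wwNNLlcc=4 wwNNllCc=2 wwNNllcc=2 wwNnLLCc=4 wwNnLLcc=4 wwNnLlCc=8 wwNnLlcc=8 wwNnllCc=4 wwNnllcc=4 wwnnLLCc=2 wwnnLLcc=2 wwnnLlCc=4 wwnnLlcc=4 wwnnllCc=2 wwnnllcc=2
WwnnllCc hits 4/256; gcd=4; 4÷4/256÷4 = 1/64

P(WwnnllCc) = 1/64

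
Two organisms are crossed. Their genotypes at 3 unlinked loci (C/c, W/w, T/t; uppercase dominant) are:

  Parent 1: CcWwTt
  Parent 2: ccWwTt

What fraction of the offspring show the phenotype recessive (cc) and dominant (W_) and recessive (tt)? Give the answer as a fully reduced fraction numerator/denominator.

P(cc W_ tt) = 3/32

CcWwTt gametes: CWT×1, CWt×1, CwT×1, Cwt×1, cWT×1, cWt×1, cwT×1, cwt×1
ccWwTt gametes: cWT×2, cWt×2, cwT×2, cwt×2
CcWwTt×ccWwTt grid (8·8=64): CcWWTT=2 CcWWTt=4 CcWWtt=2 CcWwTT=4 CcWwTt=8 CcWwtt=4 CcwwTT=2 CcwwTt=4 Ccwwtt=2 ccWWTT=2 ccWWTt=4 ccWWtt=2 ccWwTT=4 ccWwTt=8 ccWwtt=4 ccwwTT=2 ccwwTt=4 ccwwtt=2
cc W_ tt hits 6/64; gcd=2; 6÷2/64÷2 = 3/32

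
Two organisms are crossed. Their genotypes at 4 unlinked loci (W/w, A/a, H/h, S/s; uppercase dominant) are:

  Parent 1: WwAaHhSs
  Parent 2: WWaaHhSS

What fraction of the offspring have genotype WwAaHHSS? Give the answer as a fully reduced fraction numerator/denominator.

P(WwAaHHSS) = 1/32

WwAaHhSs gametes: WAHS×1, WAHs×1, WAhS×1, WAhs×1, WaHS×1, WaHs×1, WahS×1, Wahs×1, wAHS×1, wAHs×1, wAhS×1, wAhs×1, waHS×1, waHs×1, wahS×1, wahs×1
WWaaHhSS gametes: WaHS×8, WahS×8
WwAaHhSs×WWaaHhSS grid (16·16=256): WWAaHHSS=8 WWAaHHSs=8 WWAaHhSS=16 WWAaHhSs=16 WWAahhSS=8 WWAahhSs=8 WWaaHHSS=8 WWaaHHSs=8 WWaaHhSS=16 WWaaHhSs=16 WWaahhSS=8 WWaahhSs=8 WwAaHHSS=8 WwAaHHSs=8 WwAaHhSS=16 WwAaHhSs=16 WwAahhSS=8 WwAahhSs=8 WwaaHHSS=8 WwaaHHSs=8 WwaaHhSS=16 WwaaHhSs=16 WwaahhSS=8 WwaahhSs=8
WwAaHHSS hits 8/256; gcd=8; 8÷8/256÷8 = 1/32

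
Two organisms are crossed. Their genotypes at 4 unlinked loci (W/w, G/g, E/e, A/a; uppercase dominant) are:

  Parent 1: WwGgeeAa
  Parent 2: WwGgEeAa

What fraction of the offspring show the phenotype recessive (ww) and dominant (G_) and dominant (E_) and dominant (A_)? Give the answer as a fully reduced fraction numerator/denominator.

WwGgeeAa gametes: WGeA×2, WGea×2, WgeA×2, Wgea×2, wGeA×2, wGea×2, wgeA×2, wgea×2
WwGgEeAa gametes: WGEA×1, WGEa×1, WGeA×1, WGea×1, WgEA×1, WgEa×1, WgeA×1, Wgea×1, wGEA×1, wGEa×1, wGeA×1, wGea×1, wgEA×1, wgEa×1, wgeA×1, wgea×1
WwGgeeAa×WwGgEeAa grid (16·16=256): WWGGEeAA=2 WWGGEeAa=4 WWGGEeaa=2 WWGGeeAA=2 WWGGeeAa=4 WWGGeeaa=2 WWGgEeAA=4 WWGgEeAa=8 WWGgEeaa=4 WWGgeeAA=4 WWGgeeAa=8 WWGgeeaa=4 WWggEeAA=2 WWggEeAa=4 WWggEeaa=2 WWggeeAA=2 WWggeeAa=4 WWggeeaa=2 WwGGEeAA=4 WwGGEeAa=8 WwGGEeaa=4 WwGGeeAA=4 WwGGeeAa=8 WwGGeeaa=4 WwGgEeAA=8 WwGgEeAa=16 WwGgEeaa=8 WwGgeeAA=8 WwGgeeAa=16 WwGgeeaa=8 WwggEeAA=4 WwggEeAa=8 WwggEeaa=4 WwggeeAA=4 WwggeeAa=8 Wwggeeaa=4 wwGGEeAA=2 wwGGEeAa=4 wwGGEeaa=2 wwGGeeAA=2 wwGGeeAa=4 wwGGeeaa=2 wwGgEeAA=4 wwGgEeAa=8 wwGgEeaa=4 wwGgeeAA=4 wwGgeeAa=8 wwGgeeaa=4 wwggEeAA=2 wwggEeAa=4 wwggEeaa=2 wwggeeAA=2 wwggeeAa=4 wwggeeaa=2
ww G_ E_ A_ hits 18/256; gcd=2; 18÷2/256÷2 = 9/128

P(ww G_ E_ A_) = 9/128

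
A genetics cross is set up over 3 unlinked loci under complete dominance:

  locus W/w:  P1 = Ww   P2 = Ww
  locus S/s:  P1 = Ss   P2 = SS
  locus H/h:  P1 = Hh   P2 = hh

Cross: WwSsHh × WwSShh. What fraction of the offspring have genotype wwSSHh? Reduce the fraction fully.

WwSsHh gametes: WSH×1, WSh×1, WsH×1, Wsh×1, wSH×1, wSh×1, wsH×1, wsh×1
WwSShh gametes: WSh×4, wSh×4
WwSsHh×WwSShh grid (8·8=64): WWSSHh=4 WWSShh=4 WWSsHh=4 WWSshh=4 WwSSHh=8 WwSShh=8 WwSsHh=8 WwSshh=8 wwSSHh=4 wwSShh=4 wwSsHh=4 wwSshh=4
wwSSHh hits 4/64; gcd=4; 4÷4/64÷4 = 1/16

P(wwSSHh) = 1/16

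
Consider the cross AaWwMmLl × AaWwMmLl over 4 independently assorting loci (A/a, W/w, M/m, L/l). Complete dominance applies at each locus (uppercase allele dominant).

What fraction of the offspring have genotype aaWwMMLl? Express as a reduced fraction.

AaWwMmLl gametes: AWML×1, AWMl×1, AWmL×1, AWml×1, AwML×1, AwMl×1, AwmL×1, Awml×1, aWML×1, aWMl×1, aWmL×1, aWml×1, awML×1, awMl×1, awmL×1, awml×1
AaWwMmLl gametes: AWML×1, AWMl×1, AWmL×1, AWml×1, AwML×1, AwMl×1, AwmL×1, Awml×1, aWML×1, aWMl×1, aWmL×1, aWml×1, awML×1, awMl×1, awmL×1, awml×1
AaWwMmLl×AaWwMmLl grid (16·16=256): AAWWMMLL=1 AAWWMMLl=2 AAWWMMll=1 AAWWMmLL=2 AAWWMmLl=4 AAWWMmll=2 AAWWmmLL=1 AAWWmmLl=2 AAWWmmll=1 AAWwMMLL=2 AAWwMMLl=4 AAWwMMll=2 AAWwMmLL=4 AAWwMmLl=8 AAWwMmll=4 AAWwmmLL=2 AAWwmmLl=4 AAWwmmll=2 AAwwMMLL=1 AAwwMMLl=2 AAwwMMll=1 AAwwMmLL=2 AAwwMmLl=4 AAwwMmll=2 AAwwmmLL=1 AAwwmmLl=2 AAwwmmll=1 AaWWMMLL=2 AaWWMMLl=4 AaWWMMll=2 AaWWMmLL=4 AaWWMmLl=8 AaWWMmll=4 AaWWmmLL=2 AaWWmmLl=4 AaWWmmll=2 AaWwMMLL=4 AaWwMMLl=8 AaWwMMll=4 AaWwMmLL=8 AaWwMmLl=16 AaWwMmll=8 AaWwmmLL=4 AaWwmmLl=8 AaWwmmll=4 AawwMMLL=2 AawwMMLl=4 AawwMMll=2 AawwMmLL=4 AawwMmLl=8 AawwMmll=4 AawwmmLL=2 AawwmmLl=4 Aawwmmll=2 aaWWMMLL=1 aaWWMMLl=2 aaWWMMll=1 aaWWMmLL=2 aaWWMmLl=4 aaWWMmll=2 aaWWmmLL=1 aaWWmmLl=2 aaWWmmll=1 aaWwMMLL=2 aaWwMMLl=4 aaWwMMll=2 aaWwMmLL=4 aaWwMmLl=8 aaWwMmll=4 aaWwmmLL=2 aaWwmmLl=4 aaWwmmll=2 aawwMMLL=1 aawwMMLl=2 aawwMMll=1 aawwMmLL=2 aawwMmLl=4 aawwMmll=2 aawwmmLL=1 aawwmmLl=2 aawwmmll=1
aaWwMMLl hits 4/256; gcd=4; 4÷4/256÷4 = 1/64

P(aaWwMMLl) = 1/64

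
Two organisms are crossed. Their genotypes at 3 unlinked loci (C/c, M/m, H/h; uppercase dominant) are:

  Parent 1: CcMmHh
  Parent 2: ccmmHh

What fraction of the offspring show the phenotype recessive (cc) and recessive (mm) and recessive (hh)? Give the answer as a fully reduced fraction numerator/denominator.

P(cc mm hh) = 1/16

CcMmHh gametes: CMH×1, CMh×1, CmH×1, Cmh×1, cMH×1, cMh×1, cmH×1, cmh×1
ccmmHh gametes: cmH×4, cmh×4
CcMmHh×ccmmHh grid (8·8=64): CcMmHH=4 CcMmHh=8 CcMmhh=4 CcmmHH=4 CcmmHh=8 Ccmmhh=4 ccMmHH=4 ccMmHh=8 ccMmhh=4 ccmmHH=4 ccmmHh=8 ccmmhh=4
cc mm hh hits 4/64; gcd=4; 4÷4/64÷4 = 1/16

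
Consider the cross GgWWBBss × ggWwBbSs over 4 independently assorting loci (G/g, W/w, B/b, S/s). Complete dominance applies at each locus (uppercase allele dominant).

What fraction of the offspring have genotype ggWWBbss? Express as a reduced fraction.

GgWWBBss gametes: GWBs×8, gWBs×8
ggWwBbSs gametes: gWBS×2, gWBs×2, gWbS×2, gWbs×2, gwBS×2, gwBs×2, gwbS×2, gwbs×2
GgWWBBss×ggWwBbSs grid (16·16=256): GgWWBBSs=16 GgWWBBss=16 GgWWBbSs=16 GgWWBbss=16 GgWwBBSs=16 GgWwBBss=16 GgWwBbSs=16 GgWwBbss=16 ggWWBBSs=16 ggWWBBss=16 ggWWBbSs=16 ggWWBbss=16 ggWwBBSs=16 ggWwBBss=16 ggWwBbSs=16 ggWwBbss=16
ggWWBbss hits 16/256; gcd=16; 16÷16/256÷16 = 1/16

P(ggWWBbss) = 1/16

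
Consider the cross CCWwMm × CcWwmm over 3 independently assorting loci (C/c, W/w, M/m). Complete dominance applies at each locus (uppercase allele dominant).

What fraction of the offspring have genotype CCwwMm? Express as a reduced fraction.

CCWwMm gametes: CWM×2, CWm×2, CwM×2, Cwm×2
CcWwmm gametes: CWm×2, Cwm×2, cWm×2, cwm×2
CCWwMm×CcWwmm grid (8·8=64): CCWWMm=4 CCWWmm=4 CCWwMm=8 CCWwmm=8 CCwwMm=4 CCwwmm=4 CcWWMm=4 CcWWmm=4 CcWwMm=8 CcWwmm=8 CcwwMm=4 Ccwwmm=4
CCwwMm hits 4/64; gcd=4; 4÷4/64÷4 = 1/16

P(CCwwMm) = 1/16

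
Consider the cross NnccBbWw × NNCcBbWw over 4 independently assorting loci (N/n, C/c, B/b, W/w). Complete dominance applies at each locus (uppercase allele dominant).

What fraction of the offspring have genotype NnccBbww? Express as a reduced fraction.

NnccBbWw gametes: NcBW×2, NcBw×2, NcbW×2, Ncbw×2, ncBW×2, ncBw×2, ncbW×2, ncbw×2
NNCcBbWw gametes: NCBW×2, NCBw×2, NCbW×2, NCbw×2, NcBW×2, NcBw×2, NcbW×2, Ncbw×2
NnccBbWw×NNCcBbWw grid (16·16=256): NNCcBBWW=4 NNCcBBWw=8 NNCcBBww=4 NNCcBbWW=8 NNCcBbWw=16 NNCcBbww=8 NNCcbbWW=4 NNCcbbWw=8 NNCcbbww=4 NNccBBWW=4 NNccBBWw=8 NNccBBww=4 NNccBbWW=8 NNccBbWw=16 NNccBbww=8 NNccbbWW=4 NNccbbWw=8 NNccbbww=4 NnCcBBWW=4 NnCcBBWw=8 NnCcBBww=4 NnCcBbWW=8 NnCcBbWw=16 NnCcBbww=8 NnCcbbWW=4 NnCcbbWw=8 NnCcbbww=4 NnccBBWW=4 NnccBBWw=8 NnccBBww=4 NnccBbWW=8 NnccBbWw=16 NnccBbww=8 NnccbbWW=4 NnccbbWw=8 Nnccbbww=4
NnccBbww hits 8/256; gcd=8; 8÷8/256÷8 = 1/32

P(NnccBbww) = 1/32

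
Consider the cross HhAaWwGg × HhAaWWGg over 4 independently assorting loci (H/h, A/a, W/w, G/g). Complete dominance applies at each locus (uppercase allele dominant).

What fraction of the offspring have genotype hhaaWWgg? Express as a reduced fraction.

HhAaWwGg gametes: HAWG×1, HAWg×1, HAwG×1, HAwg×1, HaWG×1, HaWg×1, HawG×1, Hawg×1, hAWG×1, hAWg×1, hAwG×1, hAwg×1, haWG×1, haWg×1, hawG×1, hawg×1
HhAaWWGg gametes: HAWG×2, HAWg×2, HaWG×2, HaWg×2, hAWG×2, hAWg×2, haWG×2, haWg×2
HhAaWwGg×HhAaWWGg grid (16·16=256): HHAAWWGG=2 HHAAWWGg=4 HHAAWWgg=2 HHAAWwGG=2 HHAAWwGg=4 HHAAWwgg=2 HHAaWWGG=4 HHAaWWGg=8 HHAaWWgg=4 HHAaWwGG=4 HHAaWwGg=8 HHAaWwgg=4 HHaaWWGG=2 HHaaWWGg=4 HHaaWWgg=2 HHaaWwGG=2 HHaaWwGg=4 HHaaWwgg=2 HhAAWWGG=4 HhAAWWGg=8 HhAAWWgg=4 HhAAWwGG=4 HhAAWwGg=8 HhAAWwgg=4 HhAaWWGG=8 HhAaWWGg=16 HhAaWWgg=8 HhAaWwGG=8 HhAaWwGg=16 HhAaWwgg=8 HhaaWWGG=4 HhaaWWGg=8 HhaaWWgg=4 HhaaWwGG=4 HhaaWwGg=8 HhaaWwgg=4 hhAAWWGG=2 hhAAWWGg=4 hhAAWWgg=2 hhAAWwGG=2 hhAAWwGg=4 hhAAWwgg=2 hhAaWWGG=4 hhAaWWGg=8 hhAaWWgg=4 hhAaWwGG=4 hhAaWwGg=8 hhAaWwgg=4 hhaaWWGG=2 hhaaWWGg=4 hhaaWWgg=2 hhaaWwGG=2 hhaaWwGg=4 hhaaWwgg=2
hhaaWWgg hits 2/256; gcd=2; 2÷2/256÷2 = 1/128

P(hhaaWWgg) = 1/128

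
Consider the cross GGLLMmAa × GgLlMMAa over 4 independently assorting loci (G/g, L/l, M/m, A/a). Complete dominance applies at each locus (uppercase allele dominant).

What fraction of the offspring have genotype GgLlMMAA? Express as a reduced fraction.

P(GgLlMMAA) = 1/32

GGLLMmAa gametes: GLMA×4, GLMa×4, GLmA×4, GLma×4
GgLlMMAa gametes: GLMA×2, GLMa×2, GlMA×2, GlMa×2, gLMA×2, gLMa×2, glMA×2, glMa×2
GGLLMmAa×GgLlMMAa grid (16·16=256): GGLLMMAA=8 GGLLMMAa=16 GGLLMMaa=8 GGLLMmAA=8 GGLLMmAa=16 GGLLMmaa=8 GGLlMMAA=8 GGLlMMAa=16 GGLlMMaa=8 GGLlMmAA=8 GGLlMmAa=16 GGLlMmaa=8 GgLLMMAA=8 GgLLMMAa=16 GgLLMMaa=8 GgLLMmAA=8 GgLLMmAa=16 GgLLMmaa=8 GgLlMMAA=8 GgLlMMAa=16 GgLlMMaa=8 GgLlMmAA=8 GgLlMmAa=16 GgLlMmaa=8
GgLlMMAA hits 8/256; gcd=8; 8÷8/256÷8 = 1/32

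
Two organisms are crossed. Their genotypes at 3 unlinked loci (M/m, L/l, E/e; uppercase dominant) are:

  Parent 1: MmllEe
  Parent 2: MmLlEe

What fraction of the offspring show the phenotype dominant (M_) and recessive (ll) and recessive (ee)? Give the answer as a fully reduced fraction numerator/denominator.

MmllEe gametes: MlE×2, Mle×2, mlE×2, mle×2
MmLlEe gametes: MLE×1, MLe×1, MlE×1, Mle×1, mLE×1, mLe×1, mlE×1, mle×1
MmllEe×MmLlEe grid (8·8=64): MMLlEE=2 MMLlEe=4 MMLlee=2 MMllEE=2 MMllEe=4 MMllee=2 MmLlEE=4 MmLlEe=8 MmLlee=4 MmllEE=4 MmllEe=8 Mmllee=4 mmLlEE=2 mmLlEe=4 mmLlee=2 mmllEE=2 mmllEe=4 mmllee=2
M_ ll ee hits 6/64; gcd=2; 6÷2/64÷2 = 3/32

P(M_ ll ee) = 3/32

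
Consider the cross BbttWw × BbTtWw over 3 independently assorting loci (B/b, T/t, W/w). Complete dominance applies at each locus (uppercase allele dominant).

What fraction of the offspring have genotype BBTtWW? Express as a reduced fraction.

BbttWw gametes: BtW×2, Btw×2, btW×2, btw×2
BbTtWw gametes: BTW×1, BTw×1, BtW×1, Btw×1, bTW×1, bTw×1, btW×1, btw×1
BbttWw×BbTtWw grid (8·8=64): BBTtWW=2 BBTtWw=4 BBTtww=2 BBttWW=2 BBttWw=4 BBttww=2 BbTtWW=4 BbTtWw=8 BbTtww=4 BbttWW=4 BbttWw=8 Bbttww=4 bbTtWW=2 bbTtWw=4 bbTtww=2 bbttWW=2 bbttWw=4 bbttww=2
BBTtWW hits 2/64; gcd=2; 2÷2/64÷2 = 1/32

P(BBTtWW) = 1/32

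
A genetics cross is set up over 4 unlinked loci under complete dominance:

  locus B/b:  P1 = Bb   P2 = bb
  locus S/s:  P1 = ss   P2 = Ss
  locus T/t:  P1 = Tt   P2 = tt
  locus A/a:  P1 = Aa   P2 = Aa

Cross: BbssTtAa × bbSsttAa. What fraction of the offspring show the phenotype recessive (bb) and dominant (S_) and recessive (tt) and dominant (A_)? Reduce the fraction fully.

BbssTtAa gametes: BsTA×2, BsTa×2, BstA×2, Bsta×2, bsTA×2, bsTa×2, bstA×2, bsta×2
bbSsttAa gametes: bStA×4, bSta×4, bstA×4, bsta×4
BbssTtAa×bbSsttAa grid (16·16=256): BbSsTtAA=8 BbSsTtAa=16 BbSsTtaa=8 BbSsttAA=8 BbSsttAa=16 BbSsttaa=8 BbssTtAA=8 BbssTtAa=16 BbssTtaa=8 BbssttAA=8 BbssttAa=16 Bbssttaa=8 bbSsTtAA=8 bbSsTtAa=16 bbSsTtaa=8 bbSsttAA=8 bbSsttAa=16 bbSsttaa=8 bbssTtAA=8 bbssTtAa=16 bbssTtaa=8 bbssttAA=8 bbssttAa=16 bbssttaa=8
bb S_ tt A_ hits 24/256; gcd=8; 24÷8/256÷8 = 3/32

P(bb S_ tt A_) = 3/32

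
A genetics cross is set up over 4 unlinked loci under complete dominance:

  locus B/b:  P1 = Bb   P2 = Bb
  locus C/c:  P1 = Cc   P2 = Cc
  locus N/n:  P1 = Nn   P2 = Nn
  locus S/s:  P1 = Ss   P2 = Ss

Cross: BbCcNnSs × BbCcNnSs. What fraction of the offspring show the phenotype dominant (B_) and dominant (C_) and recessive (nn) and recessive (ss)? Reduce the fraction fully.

P(B_ C_ nn ss) = 9/256

BbCcNnSs gametes: BCNS×1, BCNs×1, BCnS×1, BCns×1, BcNS×1, BcNs×1, BcnS×1, Bcns×1, bCNS×1, bCNs×1, bCnS×1, bCns×1, bcNS×1, bcNs×1, bcnS×1, bcns×1
BbCcNnSs gametes: BCNS×1, BCNs×1, BCnS×1, BCns×1, BcNS×1, BcNs×1, BcnS×1, Bcns×1, bCNS×1, bCNs×1, bCnS×1, bCns×1, bcNS×1, bcNs×1, bcnS×1, bcns×1
BbCcNnSs×BbCcNnSs grid (16·16=256): BBCCNNSS=1 BBCCNNSs=2 BBCCNNss=1 BBCCNnSS=2 BBCCNnSs=4 BBCCNnss=2 BBCCnnSS=1 BBCCnnSs=2 BBCCnnss=1 BBCcNNSS=2 BBCcNNSs=4 BBCcNNss=2 BBCcNnSS=4 BBCcNnSs=8 BBCcNnss=4 BBCcnnSS=2 BBCcnnSs=4 BBCcnnss=2 BBccNNSS=1 BBccNNSs=2 BBccNNss=1 BBccNnSS=2 BBccNnSs=4 BBccNnss=2 BBccnnSS=1 BBccnnSs=2 BBccnnss=1 BbCCNNSS=2 BbCCNNSs=4 BbCCNNss=2 BbCCNnSS=4 BbCCNnSs=8 BbCCNnss=4 BbCCnnSS=2 BbCCnnSs=4 BbCCnnss=2 BbCcNNSS=4 BbCcNNSs=8 BbCcNNss=4 BbCcNnSS=8 BbCcNnSs=16 BbCcNnss=8 BbCcnnSS=4 BbCcnnSs=8 BbCcnnss=4 BbccNNSS=2 BbccNNSs=4 BbccNNss=2 BbccNnSS=4 BbccNnSs=8 BbccNnss=4 BbccnnSS=2 BbccnnSs=4 Bbccnnss=2 bbCCNNSS=1 bbCCNNSs=2 bbCCNNss=1 bbCCNnSS=2 bbCCNnSs=4 bbCCNnss=2 bbCCnnSS=1 bbCCnnSs=2 bbCCnnss=1 bbCcNNSS=2 bbCcNNSs=4 bbCcNNss=2 bbCcNnSS=4 bbCcNnSs=8 bbCcNnss=4 bbCcnnSS=2 bbCcnnSs=4 bbCcnnss=2 bbccNNSS=1 bbccNNSs=2 bbccNNss=1 bbccNnSS=2 bbccNnSs=4 bbccNnss=2 bbccnnSS=1 bbccnnSs=2 bbccnnss=1
B_ C_ nn ss hits 9/256; gcd=1; 9÷1/256÷1 = 9/256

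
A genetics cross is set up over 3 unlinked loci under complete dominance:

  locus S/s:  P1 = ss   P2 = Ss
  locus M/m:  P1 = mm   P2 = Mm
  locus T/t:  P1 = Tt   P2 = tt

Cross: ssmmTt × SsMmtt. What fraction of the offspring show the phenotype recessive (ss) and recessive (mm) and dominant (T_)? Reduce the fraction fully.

ssmmTt gametes: smT×4, smt×4
SsMmtt gametes: SMt×2, Smt×2, sMt×2, smt×2
ssmmTt×SsMmtt grid (8·8=64): SsMmTt=8 SsMmtt=8 SsmmTt=8 Ssmmtt=8 ssMmTt=8 ssMmtt=8 ssmmTt=8 ssmmtt=8
ss mm T_ hits 8/64; gcd=8; 8÷8/64÷8 = 1/8

P(ss mm T_) = 1/8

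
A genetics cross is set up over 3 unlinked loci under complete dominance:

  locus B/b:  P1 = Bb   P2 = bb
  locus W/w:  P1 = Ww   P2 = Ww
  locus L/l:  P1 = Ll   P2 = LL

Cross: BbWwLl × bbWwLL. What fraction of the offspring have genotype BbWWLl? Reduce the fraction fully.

P(BbWWLl) = 1/16

BbWwLl gametes: BWL×1, BWl×1, BwL×1, Bwl×1, bWL×1, bWl×1, bwL×1, bwl×1
bbWwLL gametes: bWL×4, bwL×4
BbWwLl×bbWwLL grid (8·8=64): BbWWLL=4 BbWWLl=4 BbWwLL=8 BbWwLl=8 BbwwLL=4 BbwwLl=4 bbWWLL=4 bbWWLl=4 bbWwLL=8 bbWwLl=8 bbwwLL=4 bbwwLl=4
BbWWLl hits 4/64; gcd=4; 4÷4/64÷4 = 1/16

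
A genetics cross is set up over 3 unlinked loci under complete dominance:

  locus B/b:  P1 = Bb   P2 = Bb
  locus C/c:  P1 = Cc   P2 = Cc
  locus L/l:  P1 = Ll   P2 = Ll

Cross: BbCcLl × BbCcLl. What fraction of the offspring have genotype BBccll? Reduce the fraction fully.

P(BBccll) = 1/64

BbCcLl gametes: BCL×1, BCl×1, BcL×1, Bcl×1, bCL×1, bCl×1, bcL×1, bcl×1
BbCcLl gametes: BCL×1, BCl×1, BcL×1, Bcl×1, bCL×1, bCl×1, bcL×1, bcl×1
BbCcLl×BbCcLl grid (8·8=64): BBCCLL=1 BBCCLl=2 BBCCll=1 BBCcLL=2 BBCcLl=4 BBCcll=2 BBccLL=1 BBccLl=2 BBccll=1 BbCCLL=2 BbCCLl=4 BbCCll=2 BbCcLL=4 BbCcLl=8 BbCcll=4 BbccLL=2 BbccLl=4 Bbccll=2 bbCCLL=1 bbCCLl=2 bbCCll=1 bbCcLL=2 bbCcLl=4 bbCcll=2 bbccLL=1 bbccLl=2 bbccll=1
BBccll hits 1/64; gcd=1; 1÷1/64÷1 = 1/64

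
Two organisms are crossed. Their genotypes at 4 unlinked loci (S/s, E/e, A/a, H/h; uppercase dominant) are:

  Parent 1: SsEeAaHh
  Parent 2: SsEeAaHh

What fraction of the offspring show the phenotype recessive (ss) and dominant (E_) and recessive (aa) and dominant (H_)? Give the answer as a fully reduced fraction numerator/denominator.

SsEeAaHh gametes: SEAH×1, SEAh×1, SEaH×1, SEah×1, SeAH×1, SeAh×1, SeaH×1, Seah×1, sEAH×1, sEAh×1, sEaH×1, sEah×1, seAH×1, seAh×1, seaH×1, seah×1
SsEeAaHh gametes: SEAH×1, SEAh×1, SEaH×1, SEah×1, SeAH×1, SeAh×1, SeaH×1, Seah×1, sEAH×1, sEAh×1, sEaH×1, sEah×1, seAH×1, seAh×1, seaH×1, seah×1
SsEeAaHh×SsEeAaHh grid (16·16=256): SSEEAAHH=1 SSEEAAHh=2 SSEEAAhh=1 SSEEAaHH=2 SSEEAaHh=4 SSEEAahh=2 SSEEaaHH=1 SSEEaaHh=2 SSEEaahh=1 SSEeAAHH=2 SSEeAAHh=4 SSEeAAhh=2 SSEeAaHH=4 SSEeAaHh=8 SSEeAahh=4 SSEeaaHH=2 SSEeaaHh=4 SSEeaahh=2 SSeeAAHH=1 SSeeAAHh=2 SSeeAAhh=1 SSeeAaHH=2 SSeeAaHh=4 SSeeAahh=2 SSeeaaHH=1 SSeeaaHh=2 SSeeaahh=1 SsEEAAHH=2 SsEEAAHh=4 SsEEAAhh=2 SsEEAaHH=4 SsEEAaHh=8 SsEEAahh=4 SsEEaaHH=2 SsEEaaHh=4 SsEEaahh=2 SsEeAAHH=4 SsEeAAHh=8 SsEeAAhh=4 SsEeAaHH=8 SsEeAaHh=16 SsEeAahh=8 SsEeaaHH=4 SsEeaaHh=8 SsEeaahh=4 SseeAAHH=2 SseeAAHh=4 SseeAAhh=2 SseeAaHH=4 SseeAaHh=8 SseeAahh=4 SseeaaHH=2 SseeaaHh=4 Sseeaahh=2 ssEEAAHH=1 ssEEAAHh=2 ssEEAAhh=1 ssEEAaHH=2 ssEEAaHh=4 ssEEAahh=2 ssEEaaHH=1 ssEEaaHh=2 ssEEaahh=1 ssEeAAHH=2 ssEeAAHh=4 ssEeAAhh=2 ssEeAaHH=4 ssEeAaHh=8 ssEeAahh=4 ssEeaaHH=2 ssEeaaHh=4 ssEeaahh=2 sseeAAHH=1 sseeAAHh=2 sseeAAhh=1 sseeAaHH=2 sseeAaHh=4 sseeAahh=2 sseeaaHH=1 sseeaaHh=2 sseeaahh=1
ss E_ aa H_ hits 9/256; gcd=1; 9÷1/256÷1 = 9/256

P(ss E_ aa H_) = 9/256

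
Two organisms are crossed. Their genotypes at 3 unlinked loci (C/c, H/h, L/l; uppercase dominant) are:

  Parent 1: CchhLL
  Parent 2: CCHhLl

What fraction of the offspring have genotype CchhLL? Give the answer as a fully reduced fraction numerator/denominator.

CchhLL gametes: ChL×4, chL×4
CCHhLl gametes: CHL×2, CHl×2, ChL×2, Chl×2
CchhLL×CCHhLl grid (8·8=64): CCHhLL=8 CCHhLl=8 CChhLL=8 CChhLl=8 CcHhLL=8 CcHhLl=8 CchhLL=8 CchhLl=8
CchhLL hits 8/64; gcd=8; 8÷8/64÷8 = 1/8

P(CchhLL) = 1/8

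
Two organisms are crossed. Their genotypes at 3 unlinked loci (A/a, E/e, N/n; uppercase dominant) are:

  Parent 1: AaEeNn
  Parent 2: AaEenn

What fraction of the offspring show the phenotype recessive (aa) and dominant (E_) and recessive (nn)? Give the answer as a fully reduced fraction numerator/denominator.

P(aa E_ nn) = 3/32

AaEeNn gametes: AEN×1, AEn×1, AeN×1, Aen×1, aEN×1, aEn×1, aeN×1, aen×1
AaEenn gametes: AEn×2, Aen×2, aEn×2, aen×2
AaEeNn×AaEenn grid (8·8=64): AAEENn=2 AAEEnn=2 AAEeNn=4 AAEenn=4 AAeeNn=2 AAeenn=2 AaEENn=4 AaEEnn=4 AaEeNn=8 AaEenn=8 AaeeNn=4 Aaeenn=4 aaEENn=2 aaEEnn=2 aaEeNn=4 aaEenn=4 aaeeNn=2 aaeenn=2
aa E_ nn hits 6/64; gcd=2; 6÷2/64÷2 = 3/32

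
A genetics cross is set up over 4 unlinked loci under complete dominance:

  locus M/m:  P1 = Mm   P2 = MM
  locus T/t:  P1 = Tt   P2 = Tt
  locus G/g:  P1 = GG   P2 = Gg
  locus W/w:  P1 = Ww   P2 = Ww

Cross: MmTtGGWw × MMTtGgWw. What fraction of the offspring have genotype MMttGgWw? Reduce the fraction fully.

MmTtGGWw gametes: MTGW×2, MTGw×2, MtGW×2, MtGw×2, mTGW×2, mTGw×2, mtGW×2, mtGw×2
MMTtGgWw gametes: MTGW×2, MTGw×2, MTgW×2, MTgw×2, MtGW×2, MtGw×2, MtgW×2, Mtgw×2
MmTtGGWw×MMTtGgWw grid (16·16=256): MMTTGGWW=4 MMTTGGWw=8 MMTTGGww=4 MMTTGgWW=4 MMTTGgWw=8 MMTTGgww=4 MMTtGGWW=8 MMTtGGWw=16 MMTtGGww=8 MMTtGgWW=8 MMTtGgWw=16 MMTtGgww=8 MMttGGWW=4 MMttGGWw=8 MMttGGww=4 MMttGgWW=4 MMttGgWw=8 MMttGgww=4 MmTTGGWW=4 MmTTGGWw=8 MmTTGGww=4 MmTTGgWW=4 MmTTGgWw=8 MmTTGgww=4 MmTtGGWW=8 MmTtGGWw=16 MmTtGGww=8 MmTtGgWW=8 MmTtGgWw=16 MmTtGgww=8 MmttGGWW=4 MmttGGWw=8 MmttGGww=4 MmttGgWW=4 MmttGgWw=8 MmttGgww=4
MMttGgWw hits 8/256; gcd=8; 8÷8/256÷8 = 1/32

P(MMttGgWw) = 1/32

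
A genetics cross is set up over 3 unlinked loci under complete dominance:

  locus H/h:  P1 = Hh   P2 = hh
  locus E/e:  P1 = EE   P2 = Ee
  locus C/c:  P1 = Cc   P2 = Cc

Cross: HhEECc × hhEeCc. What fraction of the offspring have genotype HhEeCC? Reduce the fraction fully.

HhEECc gametes: HEC×2, HEc×2, hEC×2, hEc×2
hhEeCc gametes: hEC×2, hEc×2, heC×2, hec×2
HhEECc×hhEeCc grid (8·8=64): HhEECC=4 HhEECc=8 HhEEcc=4 HhEeCC=4 HhEeCc=8 HhEecc=4 hhEECC=4 hhEECc=8 hhEEcc=4 hhEeCC=4 hhEeCc=8 hhEecc=4
HhEeCC hits 4/64; gcd=4; 4÷4/64÷4 = 1/16

P(HhEeCC) = 1/16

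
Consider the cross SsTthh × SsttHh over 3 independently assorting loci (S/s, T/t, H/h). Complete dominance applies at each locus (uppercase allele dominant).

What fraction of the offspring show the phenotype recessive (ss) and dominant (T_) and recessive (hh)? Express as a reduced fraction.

SsTthh gametes: STh×2, Sth×2, sTh×2, sth×2
SsttHh gametes: StH×2, Sth×2, stH×2, sth×2
SsTthh×SsttHh grid (8·8=64): SSTtHh=4 SSTthh=4 SSttHh=4 SStthh=4 SsTtHh=8 SsTthh=8 SsttHh=8 Sstthh=8 ssTtHh=4 ssTthh=4 ssttHh=4 sstthh=4
ss T_ hh hits 4/64; gcd=4; 4÷4/64÷4 = 1/16

P(ss T_ hh) = 1/16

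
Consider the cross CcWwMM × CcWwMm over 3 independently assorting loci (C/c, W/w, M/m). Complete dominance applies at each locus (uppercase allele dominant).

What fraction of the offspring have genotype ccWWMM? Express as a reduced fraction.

P(ccWWMM) = 1/32

CcWwMM gametes: CWM×2, CwM×2, cWM×2, cwM×2
CcWwMm gametes: CWM×1, CWm×1, CwM×1, Cwm×1, cWM×1, cWm×1, cwM×1, cwm×1
CcWwMM×CcWwMm grid (8·8=64): CCWWMM=2 CCWWMm=2 CCWwMM=4 CCWwMm=4 CCwwMM=2 CCwwMm=2 CcWWMM=4 CcWWMm=4 CcWwMM=8 CcWwMm=8 CcwwMM=4 CcwwMm=4 ccWWMM=2 ccWWMm=2 ccWwMM=4 ccWwMm=4 ccwwMM=2 ccwwMm=2
ccWWMM hits 2/64; gcd=2; 2÷2/64÷2 = 1/32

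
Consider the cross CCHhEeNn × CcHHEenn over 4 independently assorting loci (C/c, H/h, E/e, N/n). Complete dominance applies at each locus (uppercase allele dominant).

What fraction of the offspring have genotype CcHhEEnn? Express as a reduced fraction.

P(CcHhEEnn) = 1/32

CCHhEeNn gametes: CHEN×2, CHEn×2, CHeN×2, CHen×2, ChEN×2, ChEn×2, CheN×2, Chen×2
CcHHEenn gametes: CHEn×4, CHen×4, cHEn×4, cHen×4
CCHhEeNn×CcHHEenn grid (16·16=256): CCHHEENn=8 CCHHEEnn=8 CCHHEeNn=16 CCHHEenn=16 CCHHeeNn=8 CCHHeenn=8 CCHhEENn=8 CCHhEEnn=8 CCHhEeNn=16 CCHhEenn=16 CCHheeNn=8 CCHheenn=8 CcHHEENn=8 CcHHEEnn=8 CcHHEeNn=16 CcHHEenn=16 CcHHeeNn=8 CcHHeenn=8 CcHhEENn=8 CcHhEEnn=8 CcHhEeNn=16 CcHhEenn=16 CcHheeNn=8 CcHheenn=8
CcHhEEnn hits 8/256; gcd=8; 8÷8/256÷8 = 1/32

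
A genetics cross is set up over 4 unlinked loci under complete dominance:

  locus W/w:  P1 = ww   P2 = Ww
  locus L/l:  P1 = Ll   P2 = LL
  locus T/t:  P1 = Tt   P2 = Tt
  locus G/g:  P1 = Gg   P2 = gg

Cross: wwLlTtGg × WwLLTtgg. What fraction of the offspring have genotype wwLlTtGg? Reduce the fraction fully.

wwLlTtGg gametes: wLTG×2, wLTg×2, wLtG×2, wLtg×2, wlTG×2, wlTg×2, wltG×2, wltg×2
WwLLTtgg gametes: WLTg×4, WLtg×4, wLTg×4, wLtg×4
wwLlTtGg×WwLLTtgg grid (16·16=256): WwLLTTGg=8 WwLLTTgg=8 WwLLTtGg=16 WwLLTtgg=16 WwLLttGg=8 WwLLttgg=8 WwLlTTGg=8 WwLlTTgg=8 WwLlTtGg=16 WwLlTtgg=16 WwLlttGg=8 WwLlttgg=8 wwLLTTGg=8 wwLLTTgg=8 wwLLTtGg=16 wwLLTtgg=16 wwLLttGg=8 wwLLttgg=8 wwLlTTGg=8 wwLlTTgg=8 wwLlTtGg=16 wwLlTtgg=16 wwLlttGg=8 wwLlttgg=8
wwLlTtGg hits 16/256; gcd=16; 16÷16/256÷16 = 1/16

P(wwLlTtGg) = 1/16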